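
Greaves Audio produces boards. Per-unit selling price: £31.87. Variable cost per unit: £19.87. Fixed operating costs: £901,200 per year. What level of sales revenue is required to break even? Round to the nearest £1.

Contribution margin per unit = £31.87 − £19.87 = £12.00, a CM ratio of £12.00 ÷ £31.87 = 0.3765.
Break-even revenue = fixed costs × price ÷ CM = £901,200 × £31.87 ÷ £12.00 = £2,393,437.

£2,393,437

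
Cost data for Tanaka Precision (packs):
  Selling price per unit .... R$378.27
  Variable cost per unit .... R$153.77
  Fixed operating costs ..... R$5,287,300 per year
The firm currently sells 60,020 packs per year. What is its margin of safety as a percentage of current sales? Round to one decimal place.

Unit CM = price − variable cost = R$378.27 − R$153.77 = R$224.50. Break-even units = R$5,287,300 ÷ R$224.50 = 23,551.45; break-even revenue = 23,551.45 × R$378.27 = R$8,908,806.11.
Current sales = 60,020 × R$378.27 = R$22,703,765.40.
Margin of safety = (R$22,703,765.40 − R$8,908,806.11) ÷ R$22,703,765.40 = 60.8%.

60.8%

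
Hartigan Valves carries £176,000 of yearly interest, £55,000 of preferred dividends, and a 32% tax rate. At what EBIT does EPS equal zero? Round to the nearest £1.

Grossing the preferred dividend up to pre-tax terms: £55,000 / (1 − 0.32) = £80,882.35.
EPS = 0 when EBIT covers interest plus the pre-tax preferred burden: £176,000 + £80,882.35 = £256,882.35.

£256,882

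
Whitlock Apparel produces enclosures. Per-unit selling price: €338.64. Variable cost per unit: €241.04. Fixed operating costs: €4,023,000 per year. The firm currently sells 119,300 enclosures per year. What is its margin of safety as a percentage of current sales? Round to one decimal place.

65.4%

Each unit contributes €338.64 − €241.04 = €97.60. Break-even units = €4,023,000 ÷ €97.60 = 41,219.26; break-even revenue = 41,219.26 × €338.64 = €13,958,490.98.
Actual sales revenue = 119,300 × €338.64 = €40,399,752.00.
Margin of safety = (€40,399,752.00 − €13,958,490.98) ÷ €40,399,752.00 = 65.4%.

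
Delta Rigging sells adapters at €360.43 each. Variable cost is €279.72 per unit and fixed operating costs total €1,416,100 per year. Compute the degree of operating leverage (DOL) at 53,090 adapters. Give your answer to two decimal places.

At 53,090 units, contribution = 53,090 × €80.71 = €4,284,893.90.
Operating income = contribution − fixed costs = €4,284,893.90 − €1,416,100 = €2,868,793.90.
DOL = contribution ÷ EBIT = €4,284,893.90 ÷ €2,868,793.90 = 1.4936.

1.49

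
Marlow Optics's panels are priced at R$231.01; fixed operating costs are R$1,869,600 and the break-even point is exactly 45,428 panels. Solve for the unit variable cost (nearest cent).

R$189.85

Contribution per unit must be FC / Q = R$1,869,600 / 45,428 = R$41.1552.
Variable cost per unit = R$231.01 − R$41.1552 = R$189.85.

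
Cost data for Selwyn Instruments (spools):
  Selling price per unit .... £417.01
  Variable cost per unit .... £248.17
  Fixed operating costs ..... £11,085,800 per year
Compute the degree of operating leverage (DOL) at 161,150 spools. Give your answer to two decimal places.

Contribution at this volume is 161,150 × £168.84 = £27,208,566.00.
Operating income = contribution − fixed costs = £27,208,566.00 − £11,085,800 = £16,122,766.00.
DOL = contribution ÷ EBIT = £27,208,566.00 ÷ £16,122,766.00 = 1.6876.

1.69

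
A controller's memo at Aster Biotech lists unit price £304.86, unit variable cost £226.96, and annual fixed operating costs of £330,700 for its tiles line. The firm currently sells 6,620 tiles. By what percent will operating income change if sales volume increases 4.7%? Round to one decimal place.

Contribution at this volume is 6,620 × £77.90 = £515,698.00.
Subtracting fixed costs: EBIT = £515,698.00 − £330,700 = £184,998.00.
So DOL = total CM / EBIT = £515,698.00 / £184,998.00 = 2.7876.
So EBIT moves 2.7876 × (+4.7%) = +13.1%.

+13.1%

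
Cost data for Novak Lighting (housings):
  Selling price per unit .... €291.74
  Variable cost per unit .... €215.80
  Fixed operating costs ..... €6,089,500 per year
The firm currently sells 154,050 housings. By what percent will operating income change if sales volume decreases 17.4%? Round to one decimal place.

-36.3%

Contribution at this volume is 154,050 × €75.94 = €11,698,557.00.
Operating income = contribution − fixed costs = €11,698,557.00 − €6,089,500 = €5,609,057.00.
So DOL = total CM / EBIT = €11,698,557.00 / €5,609,057.00 = 2.0857.
So EBIT moves 2.0857 × (-17.4%) = -36.3%.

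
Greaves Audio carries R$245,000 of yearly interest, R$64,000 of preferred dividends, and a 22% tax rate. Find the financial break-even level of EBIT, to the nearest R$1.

Grossing the preferred dividend up to pre-tax terms: R$64,000 / (1 − 0.22) = R$82,051.28.
EPS = 0 when EBIT covers interest plus the pre-tax preferred burden: R$245,000 + R$82,051.28 = R$327,051.28.

R$327,051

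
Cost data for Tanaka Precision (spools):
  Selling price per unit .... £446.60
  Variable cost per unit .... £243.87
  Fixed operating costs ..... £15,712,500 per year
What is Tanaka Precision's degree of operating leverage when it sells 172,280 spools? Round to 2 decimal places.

1.82

Total contribution margin = 172,280 × £202.73 = £34,926,324.40.
Operating income = contribution − fixed costs = £34,926,324.40 − £15,712,500 = £19,213,824.40.
Degree of operating leverage = £34,926,324.40 / £19,213,824.40 = 1.8178.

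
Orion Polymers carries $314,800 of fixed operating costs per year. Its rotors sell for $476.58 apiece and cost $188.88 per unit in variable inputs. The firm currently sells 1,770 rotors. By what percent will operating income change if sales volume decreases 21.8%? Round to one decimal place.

Total contribution margin = 1,770 × $287.70 = $509,229.00.
EBIT = $509,229.00 − $314,800 = $194,429.00.
So DOL = total CM / EBIT = $509,229.00 / $194,429.00 = 2.6191.
Operating income changes by 2.6191 × -21.8% = -57.1%.

-57.1%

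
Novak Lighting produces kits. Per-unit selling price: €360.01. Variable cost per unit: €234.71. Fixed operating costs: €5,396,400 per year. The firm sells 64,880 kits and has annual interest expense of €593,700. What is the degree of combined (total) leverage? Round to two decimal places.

3.80

Total contribution margin = 64,880 × €125.30 = €8,129,464.00.
Subtracting fixed costs: EBIT = €8,129,464.00 − €5,396,400 = €2,733,064.00. Interest = €593,700.00, so EBIT − I = €2,139,364.00.
Degree of total leverage = total CM / (EBIT − interest) = €8,129,464.00 / €2,139,364.00 = 3.7999.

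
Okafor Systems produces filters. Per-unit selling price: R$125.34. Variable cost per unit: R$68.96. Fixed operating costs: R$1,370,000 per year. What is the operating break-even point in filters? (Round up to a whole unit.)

Unit CM = price − variable cost = R$125.34 − R$68.96 = R$56.38.
Units to break even: R$1,370,000 ÷ R$56.38 = 24,299.40, rounded up to 24,300.

24,300 filters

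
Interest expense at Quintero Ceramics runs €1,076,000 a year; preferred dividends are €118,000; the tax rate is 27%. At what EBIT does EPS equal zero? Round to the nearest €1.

€1,237,644

Grossing the preferred dividend up to pre-tax terms: €118,000 / (1 − 0.27) = €161,643.84.
Financial break-even EBIT = interest + D_p ÷ (1 − t) = €1,076,000 + €161,643.84 = €1,237,643.84.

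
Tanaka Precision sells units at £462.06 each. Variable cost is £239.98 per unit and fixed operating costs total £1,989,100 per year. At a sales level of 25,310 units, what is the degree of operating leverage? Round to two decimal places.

Contribution at this volume is 25,310 × £222.08 = £5,620,844.80.
EBIT = £5,620,844.80 − £1,989,100 = £3,631,744.80.
DOL = contribution ÷ EBIT = £5,620,844.80 ÷ £3,631,744.80 = 1.5477.

1.55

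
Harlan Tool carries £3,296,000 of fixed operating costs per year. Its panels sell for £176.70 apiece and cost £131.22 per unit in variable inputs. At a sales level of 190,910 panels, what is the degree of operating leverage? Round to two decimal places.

Contribution at this volume is 190,910 × £45.48 = £8,682,586.80.
Operating income = contribution − fixed costs = £8,682,586.80 − £3,296,000 = £5,386,586.80.
DOL = contribution ÷ EBIT = £8,682,586.80 ÷ £5,386,586.80 = 1.6119.

1.61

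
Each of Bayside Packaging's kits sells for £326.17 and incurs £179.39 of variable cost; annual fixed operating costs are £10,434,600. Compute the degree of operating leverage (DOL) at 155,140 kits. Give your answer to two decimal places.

1.85

Total contribution margin = 155,140 × £146.78 = £22,771,449.20.
EBIT = £22,771,449.20 − £10,434,600 = £12,336,849.20.
Degree of operating leverage = £22,771,449.20 / £12,336,849.20 = 1.8458.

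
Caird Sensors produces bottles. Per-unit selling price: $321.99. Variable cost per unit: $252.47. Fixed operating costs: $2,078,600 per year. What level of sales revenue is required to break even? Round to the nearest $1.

$9,627,279

Contribution margin per unit = $321.99 − $252.47 = $69.52, a CM ratio of $69.52 ÷ $321.99 = 0.2159.
Break-even sales = FC ÷ CM ratio = $2,078,600 × $321.99 / $69.52 = $9,627,279.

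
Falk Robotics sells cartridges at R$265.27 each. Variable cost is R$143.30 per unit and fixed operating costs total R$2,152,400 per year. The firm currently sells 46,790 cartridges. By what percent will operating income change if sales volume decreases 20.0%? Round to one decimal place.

-32.1%

At 46,790 units, contribution = 46,790 × R$121.97 = R$5,706,976.30.
Operating income = contribution − fixed costs = R$5,706,976.30 − R$2,152,400 = R$3,554,576.30.
So DOL = total CM / EBIT = R$5,706,976.30 / R$3,554,576.30 = 1.6055.
Operating income changes by 1.6055 × -20.0% = -32.1%.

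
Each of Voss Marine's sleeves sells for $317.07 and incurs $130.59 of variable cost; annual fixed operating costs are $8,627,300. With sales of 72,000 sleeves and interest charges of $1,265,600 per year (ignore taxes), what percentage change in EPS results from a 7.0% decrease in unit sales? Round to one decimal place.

-26.6%

Total contribution margin = 72,000 × $186.48 = $13,426,560.00.
EBIT = $13,426,560.00 − $8,627,300 = $4,799,260.00.
After interest of $1,265,600.00, pre-tax earnings = $3,533,660.00.
DCL = total CM / (EBIT − I) = $13,426,560.00 / $3,533,660.00 = 3.7996.
EPS therefore changes by 3.7996 × (-7.0%) = -26.6%.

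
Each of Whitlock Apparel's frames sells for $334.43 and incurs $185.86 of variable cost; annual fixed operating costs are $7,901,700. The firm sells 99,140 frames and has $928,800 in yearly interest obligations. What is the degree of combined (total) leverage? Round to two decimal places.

2.50

Total contribution margin = 99,140 × $148.57 = $14,729,229.80.
EBIT = $14,729,229.80 − $7,901,700 = $6,827,529.80. Interest = $928,800.00, so EBIT − I = $5,898,729.80.
Degree of total leverage = total CM / (EBIT − interest) = $14,729,229.80 / $5,898,729.80 = 2.4970.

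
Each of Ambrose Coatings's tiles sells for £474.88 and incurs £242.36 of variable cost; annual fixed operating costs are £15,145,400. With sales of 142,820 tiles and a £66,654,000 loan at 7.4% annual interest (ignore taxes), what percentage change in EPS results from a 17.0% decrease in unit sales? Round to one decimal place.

-43.0%

Contribution at this volume is 142,820 × £232.52 = £33,208,506.40.
Subtracting fixed costs: EBIT = £33,208,506.40 − £15,145,400 = £18,063,106.40.
After interest of £4,932,396.00, pre-tax earnings = £13,130,710.40.
DCL = total CM / (EBIT − I) = £33,208,506.40 / £13,130,710.40 = 2.5291.
%ΔEPS = DCL × %ΔSales = 2.5291 × -17.0% = -43.0%.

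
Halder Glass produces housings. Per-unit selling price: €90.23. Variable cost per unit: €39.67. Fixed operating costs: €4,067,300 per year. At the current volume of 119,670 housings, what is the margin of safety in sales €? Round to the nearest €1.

€3,539,270

Each unit contributes €90.23 − €39.67 = €50.56. Break-even units = €4,067,300 ÷ €50.56 = 80,445.02; break-even revenue = 80,445.02 × €90.23 = €7,258,553.78.
Current sales = 119,670 × €90.23 = €10,797,824.10.
Margin of safety = €10,797,824.10 − €7,258,553.78 = €3,539,270.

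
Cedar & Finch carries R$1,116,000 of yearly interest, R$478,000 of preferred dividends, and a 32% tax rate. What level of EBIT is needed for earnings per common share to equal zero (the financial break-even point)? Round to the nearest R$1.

Grossing the preferred dividend up to pre-tax terms: R$478,000 / (1 − 0.32) = R$702,941.18.
EPS = 0 when EBIT covers interest plus the pre-tax preferred burden: R$1,116,000 + R$702,941.18 = R$1,818,941.18.

R$1,818,941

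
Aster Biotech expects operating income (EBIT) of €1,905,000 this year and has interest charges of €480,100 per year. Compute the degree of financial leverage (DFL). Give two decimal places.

Interest = €480,100.00.
DFL = EBIT ÷ (EBIT − I) = €1,905,000 ÷ (€1,905,000 − €480,100.00) = €1,905,000 ÷ €1,424,900.00 = 1.3369.

1.34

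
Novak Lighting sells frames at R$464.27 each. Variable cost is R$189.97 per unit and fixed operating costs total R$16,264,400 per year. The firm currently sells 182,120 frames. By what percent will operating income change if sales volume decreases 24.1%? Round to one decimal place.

-35.7%

Total contribution margin = 182,120 × R$274.30 = R$49,955,516.00.
Subtracting fixed costs: EBIT = R$49,955,516.00 − R$16,264,400 = R$33,691,116.00.
So DOL = total CM / EBIT = R$49,955,516.00 / R$33,691,116.00 = 1.4828.
%ΔEBIT = DOL × %ΔSales = 1.4828 × -24.1% = -35.7%.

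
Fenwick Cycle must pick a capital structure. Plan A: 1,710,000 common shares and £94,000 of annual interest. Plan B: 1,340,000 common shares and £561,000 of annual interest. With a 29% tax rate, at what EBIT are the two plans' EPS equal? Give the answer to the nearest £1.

At indifference, (EBIT − 94,000)(1 − t)/1,710,000 = (EBIT − 561,000)(1 − t)/1,340,000.
The (1 − t) factor cancels: (EBIT − 94,000) × 1,340,000 = (EBIT − 561,000) × 1,710,000.
EBIT × (1,710,000 − 1,340,000) = 561,000 × 1,710,000 − 94,000 × 1,340,000 = 833,350,000,000, so EBIT = 833,350,000,000 ÷ 370,000 = 2,252,297.30.

£2,252,297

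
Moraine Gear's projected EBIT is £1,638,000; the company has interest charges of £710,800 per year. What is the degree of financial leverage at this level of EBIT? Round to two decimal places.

1.77

Annual interest charges come to £710,800.00.
DFL = EBIT ÷ (EBIT − I) = £1,638,000 ÷ (£1,638,000 − £710,800.00) = £1,638,000 ÷ £927,200.00 = 1.7666.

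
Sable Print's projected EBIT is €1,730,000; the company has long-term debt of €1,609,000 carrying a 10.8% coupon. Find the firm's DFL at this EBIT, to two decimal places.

1.11

Annual interest charges come to €173,772.00.
Degree of financial leverage = EBIT / (EBIT − interest) = €1,730,000 / €1,556,228.00 = 1.1117.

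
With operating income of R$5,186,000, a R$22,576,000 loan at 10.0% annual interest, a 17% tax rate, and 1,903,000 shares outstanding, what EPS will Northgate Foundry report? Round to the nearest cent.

Pre-tax income = R$5,186,000 − R$2,257,600.00 = R$2,928,400.00.
After tax at 17%: net income = R$2,928,400.00 × 0.83 = R$2,430,572.00.
Per share: R$2,430,572.00 / 1,903,000 shares = R$1.28.

R$1.28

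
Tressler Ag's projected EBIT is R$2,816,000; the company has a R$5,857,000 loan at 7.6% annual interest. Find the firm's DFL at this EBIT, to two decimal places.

Annual interest charges come to R$445,132.00.
DFL = EBIT ÷ (EBIT − I) = R$2,816,000 ÷ (R$2,816,000 − R$445,132.00) = R$2,816,000 ÷ R$2,370,868.00 = 1.1878.

1.19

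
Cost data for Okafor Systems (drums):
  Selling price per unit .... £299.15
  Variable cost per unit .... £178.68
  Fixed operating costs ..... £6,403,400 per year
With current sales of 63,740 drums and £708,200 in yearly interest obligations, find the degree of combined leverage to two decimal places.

13.54

Contribution at this volume is 63,740 × £120.47 = £7,678,757.80.
EBIT = £7,678,757.80 − £6,403,400 = £1,275,357.80. Interest = £708,200.00, so EBIT − I = £567,157.80.
DCL = contribution ÷ (EBIT − I) = £7,678,757.80 ÷ £567,157.80 = 13.5390.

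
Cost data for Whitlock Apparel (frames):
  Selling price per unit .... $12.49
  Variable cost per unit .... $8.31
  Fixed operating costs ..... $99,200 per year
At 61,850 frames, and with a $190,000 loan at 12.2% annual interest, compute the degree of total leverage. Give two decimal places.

1.90

At 61,850 units, contribution = 61,850 × $4.18 = $258,533.00.
EBIT = $258,533.00 − $99,200 = $159,333.00. Interest = $23,180.00.
DOL = $258,533.00 ÷ $159,333.00 = 1.6226; DFL = $159,333.00 ÷ $136,153.00 = 1.1702.
Combined leverage = 1.6226 × 1.1702 = 1.8988.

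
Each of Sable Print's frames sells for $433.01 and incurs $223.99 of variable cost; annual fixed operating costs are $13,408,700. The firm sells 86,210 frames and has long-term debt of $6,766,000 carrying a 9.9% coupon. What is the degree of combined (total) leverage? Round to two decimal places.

Contribution at this volume is 86,210 × $209.02 = $18,019,614.20.
Operating income = contribution − fixed costs = $18,019,614.20 − $13,408,700 = $4,610,914.20. Interest = $669,834.00, so EBIT − I = $3,941,080.20.
DCL = contribution ÷ (EBIT − I) = $18,019,614.20 ÷ $3,941,080.20 = 4.5723.

4.57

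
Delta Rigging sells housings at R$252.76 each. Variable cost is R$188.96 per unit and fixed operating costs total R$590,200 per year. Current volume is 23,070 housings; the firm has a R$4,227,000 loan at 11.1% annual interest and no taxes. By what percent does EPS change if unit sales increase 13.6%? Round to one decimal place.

At 23,070 units, contribution = 23,070 × R$63.80 = R$1,471,866.00.
Subtracting fixed costs: EBIT = R$1,471,866.00 − R$590,200 = R$881,666.00.
Interest = R$469,197.00, so EBIT − I = R$412,469.00.
Degree of combined leverage = contribution ÷ (EBIT − I) = R$1,471,866.00 ÷ R$412,469.00 = 3.5684.
EPS therefore changes by 3.5684 × (+13.6%) = +48.5%.

+48.5%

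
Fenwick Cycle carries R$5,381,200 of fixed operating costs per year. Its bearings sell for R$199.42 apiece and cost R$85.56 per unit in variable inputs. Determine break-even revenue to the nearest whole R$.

CM per unit = R$199.42 − R$85.56 = R$113.86; CM ratio = R$113.86 / R$199.42 = 0.5710.
Break-even sales = FC ÷ CM ratio = R$5,381,200 × R$199.42 / R$113.86 = R$9,424,898.

R$9,424,898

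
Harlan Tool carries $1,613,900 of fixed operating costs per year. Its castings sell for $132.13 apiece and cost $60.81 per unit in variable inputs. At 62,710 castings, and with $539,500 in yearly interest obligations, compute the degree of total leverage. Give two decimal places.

Contribution at this volume is 62,710 × $71.32 = $4,472,477.20.
Operating income = contribution − fixed costs = $4,472,477.20 − $1,613,900 = $2,858,577.20. Interest = $539,500.00, so EBIT − I = $2,319,077.20.
DCL = contribution ÷ (EBIT − I) = $4,472,477.20 ÷ $2,319,077.20 = 1.9286.

1.93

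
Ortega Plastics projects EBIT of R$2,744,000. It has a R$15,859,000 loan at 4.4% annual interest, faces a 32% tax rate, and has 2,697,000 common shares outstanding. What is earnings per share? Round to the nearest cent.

R$0.52

Pre-tax income = R$2,744,000 − R$697,796.00 = R$2,046,204.00.
After tax at 32%: net income = R$2,046,204.00 × 0.68 = R$1,391,418.72.
EPS = R$1,391,418.72 ÷ 2,697,000 = R$0.52.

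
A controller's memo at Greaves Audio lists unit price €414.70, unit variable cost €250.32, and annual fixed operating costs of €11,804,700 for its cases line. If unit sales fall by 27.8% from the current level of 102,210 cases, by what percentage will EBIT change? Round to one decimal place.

-93.5%

At 102,210 units, contribution = 102,210 × €164.38 = €16,801,279.80.
EBIT = €16,801,279.80 − €11,804,700 = €4,996,579.80.
So DOL = total CM / EBIT = €16,801,279.80 / €4,996,579.80 = 3.3626.
So EBIT moves 3.3626 × (-27.8%) = -93.5%.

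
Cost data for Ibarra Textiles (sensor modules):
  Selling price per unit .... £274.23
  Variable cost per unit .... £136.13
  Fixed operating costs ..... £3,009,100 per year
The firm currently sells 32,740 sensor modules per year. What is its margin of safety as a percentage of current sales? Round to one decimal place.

Unit CM = price − variable cost = £274.23 − £136.13 = £138.10. Break-even units = £3,009,100 ÷ £138.10 = 21,789.28; break-even revenue = 21,789.28 × £274.23 = £5,975,275.11.
Actual sales revenue = 32,740 × £274.23 = £8,978,290.20.
Margin of safety = (£8,978,290.20 − £5,975,275.11) ÷ £8,978,290.20 = 33.4%.

33.4%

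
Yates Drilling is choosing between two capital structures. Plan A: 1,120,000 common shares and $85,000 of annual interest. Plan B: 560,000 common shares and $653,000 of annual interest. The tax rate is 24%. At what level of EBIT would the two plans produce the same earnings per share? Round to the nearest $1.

$1,221,000

At indifference, (EBIT − 85,000)(1 − t)/1,120,000 = (EBIT − 653,000)(1 − t)/560,000.
Cancelling (1 − t) and cross-multiplying: 560,000·(EBIT − 85,000) = 1,120,000·(EBIT − 653,000).
Solving, EBIT = (653,000·1,120,000 − 85,000·560,000) / (1,120,000 − 560,000) = 683,760,000,000 / 560,000 = 1,221,000.00.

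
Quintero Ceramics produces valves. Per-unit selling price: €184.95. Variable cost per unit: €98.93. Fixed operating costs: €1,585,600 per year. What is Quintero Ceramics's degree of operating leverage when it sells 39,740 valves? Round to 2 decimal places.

Contribution at this volume is 39,740 × €86.02 = €3,418,434.80.
EBIT = €3,418,434.80 − €1,585,600 = €1,832,834.80.
Degree of operating leverage = €3,418,434.80 / €1,832,834.80 = 1.8651.

1.87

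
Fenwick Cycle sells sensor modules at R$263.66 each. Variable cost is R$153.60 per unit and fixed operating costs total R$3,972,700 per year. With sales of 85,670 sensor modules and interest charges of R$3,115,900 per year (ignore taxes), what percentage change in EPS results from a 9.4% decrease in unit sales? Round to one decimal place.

-37.9%

Contribution at this volume is 85,670 × R$110.06 = R$9,428,840.20.
Operating income = contribution − fixed costs = R$9,428,840.20 − R$3,972,700 = R$5,456,140.20.
After interest of R$3,115,900.00, pre-tax earnings = R$2,340,240.20.
DCL = total CM / (EBIT − I) = R$9,428,840.20 / R$2,340,240.20 = 4.0290.
EPS therefore changes by 4.0290 × (-9.4%) = -37.9%.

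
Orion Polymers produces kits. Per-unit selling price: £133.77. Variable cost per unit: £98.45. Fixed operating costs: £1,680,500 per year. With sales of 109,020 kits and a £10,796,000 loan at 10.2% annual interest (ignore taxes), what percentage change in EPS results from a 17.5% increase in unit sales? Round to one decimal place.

Contribution at this volume is 109,020 × £35.32 = £3,850,586.40.
Operating income = contribution − fixed costs = £3,850,586.40 − £1,680,500 = £2,170,086.40.
Interest = £1,101,192.00, so EBIT − I = £1,068,894.40.
DCL = total CM / (EBIT − I) = £3,850,586.40 / £1,068,894.40 = 3.6024.
EPS therefore changes by 3.6024 × (+17.5%) = +63.0%.

+63.0%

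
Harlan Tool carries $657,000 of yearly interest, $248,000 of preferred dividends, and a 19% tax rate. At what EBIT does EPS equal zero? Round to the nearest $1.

$963,173

Preferred dividends are paid after tax, so their pre-tax equivalent is $248,000 ÷ (1 − 0.19) = $306,172.84.
Financial break-even EBIT = interest + D_p ÷ (1 − t) = $657,000 + $306,172.84 = $963,172.84.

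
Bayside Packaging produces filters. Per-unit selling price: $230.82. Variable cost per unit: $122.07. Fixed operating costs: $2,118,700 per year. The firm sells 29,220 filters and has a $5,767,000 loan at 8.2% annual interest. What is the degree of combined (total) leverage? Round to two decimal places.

5.42

Total contribution margin = 29,220 × $108.75 = $3,177,675.00.
EBIT = $3,177,675.00 − $2,118,700 = $1,058,975.00. Interest = $472,894.00, so EBIT − I = $586,081.00.
Degree of total leverage = total CM / (EBIT − interest) = $3,177,675.00 / $586,081.00 = 5.4219.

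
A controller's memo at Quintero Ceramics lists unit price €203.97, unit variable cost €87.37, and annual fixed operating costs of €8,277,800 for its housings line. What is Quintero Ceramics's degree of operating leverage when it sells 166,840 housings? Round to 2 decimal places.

Total contribution margin = 166,840 × €116.60 = €19,453,544.00.
Subtracting fixed costs: EBIT = €19,453,544.00 − €8,277,800 = €11,175,744.00.
Degree of operating leverage = €19,453,544.00 / €11,175,744.00 = 1.7407.

1.74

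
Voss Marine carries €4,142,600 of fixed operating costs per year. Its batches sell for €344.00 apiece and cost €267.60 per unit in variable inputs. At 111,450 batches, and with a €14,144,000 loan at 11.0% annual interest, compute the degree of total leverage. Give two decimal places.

Contribution at this volume is 111,450 × €76.40 = €8,514,780.00.
EBIT = €8,514,780.00 − €4,142,600 = €4,372,180.00. Interest = €1,555,840.00, so EBIT − I = €2,816,340.00.
Degree of total leverage = total CM / (EBIT − interest) = €8,514,780.00 / €2,816,340.00 = 3.0233.

3.02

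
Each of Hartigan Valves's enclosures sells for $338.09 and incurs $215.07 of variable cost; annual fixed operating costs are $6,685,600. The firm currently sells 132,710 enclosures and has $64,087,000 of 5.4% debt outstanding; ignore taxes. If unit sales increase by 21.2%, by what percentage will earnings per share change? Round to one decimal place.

Contribution at this volume is 132,710 × $123.02 = $16,325,984.20.
EBIT = $16,325,984.20 − $6,685,600 = $9,640,384.20.
Interest = $3,460,698.00, so EBIT − I = $6,179,686.20.
Degree of combined leverage = contribution ÷ (EBIT − I) = $16,325,984.20 ÷ $6,179,686.20 = 2.6419.
EPS therefore changes by 2.6419 × (+21.2%) = +56.0%.

+56.0%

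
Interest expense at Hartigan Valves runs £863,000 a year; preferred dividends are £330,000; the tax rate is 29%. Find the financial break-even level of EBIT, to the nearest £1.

Grossing the preferred dividend up to pre-tax terms: £330,000 / (1 − 0.29) = £464,788.73.
Financial break-even EBIT = interest + D_p ÷ (1 − t) = £863,000 + £464,788.73 = £1,327,788.73.

£1,327,789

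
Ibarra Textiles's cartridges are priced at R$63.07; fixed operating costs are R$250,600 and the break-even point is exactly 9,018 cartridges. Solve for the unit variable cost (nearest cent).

R$35.28

Contribution per unit must be FC / Q = R$250,600 / 9,018 = R$27.7889.
Variable cost per unit = R$63.07 − R$27.7889 = R$35.28.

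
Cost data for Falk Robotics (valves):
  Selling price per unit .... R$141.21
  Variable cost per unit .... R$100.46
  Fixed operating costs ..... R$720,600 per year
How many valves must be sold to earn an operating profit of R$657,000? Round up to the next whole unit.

33,807 valves

Contribution margin per unit = R$141.21 − R$100.46 = R$40.75.
Units = (FC + target) / CM = (R$720,600 + R$657,000) / R$40.75 = 33,806.13, so 33,807 valves.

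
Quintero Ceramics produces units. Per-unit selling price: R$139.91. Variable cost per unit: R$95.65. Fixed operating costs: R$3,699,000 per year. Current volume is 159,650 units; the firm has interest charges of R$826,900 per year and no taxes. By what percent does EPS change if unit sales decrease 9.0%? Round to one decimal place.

-25.0%

At 159,650 units, contribution = 159,650 × R$44.26 = R$7,066,109.00.
EBIT = R$7,066,109.00 − R$3,699,000 = R$3,367,109.00.
After interest of R$826,900.00, pre-tax earnings = R$2,540,209.00.
Degree of combined leverage = contribution ÷ (EBIT − I) = R$7,066,109.00 ÷ R$2,540,209.00 = 2.7817.
EPS therefore changes by 2.7817 × (-9.0%) = -25.0%.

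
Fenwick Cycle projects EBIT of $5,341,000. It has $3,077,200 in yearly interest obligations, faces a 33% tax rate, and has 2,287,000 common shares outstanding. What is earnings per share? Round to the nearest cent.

$0.66

Pre-tax income = $5,341,000 − $3,077,200.00 = $2,263,800.00.
After tax at 33%: net income = $2,263,800.00 × 0.67 = $1,516,746.00.
EPS = $1,516,746.00 ÷ 2,287,000 = $0.66.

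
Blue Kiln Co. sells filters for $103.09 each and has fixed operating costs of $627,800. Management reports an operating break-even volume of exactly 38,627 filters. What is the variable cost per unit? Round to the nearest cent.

$86.84

Contribution per unit must be FC / Q = $627,800 / 38,627 = $16.2529.
Hence VC = price − CM = $103.09 − $16.2529 = $86.84.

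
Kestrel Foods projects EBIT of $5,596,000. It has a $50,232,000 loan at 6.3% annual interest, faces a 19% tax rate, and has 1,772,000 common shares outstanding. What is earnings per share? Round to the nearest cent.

$1.11

Interest = $3,164,616.00, so EBT = $5,596,000 − $3,164,616.00 = $2,431,384.00.
Net income = $2,431,384.00 × (1 − 0.19) = $1,969,421.04.
EPS = $1,969,421.04 ÷ 1,772,000 = $1.11.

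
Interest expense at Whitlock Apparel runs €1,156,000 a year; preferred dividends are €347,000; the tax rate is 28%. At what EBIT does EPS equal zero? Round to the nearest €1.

€1,637,944

Preferred dividends are paid after tax, so their pre-tax equivalent is €347,000 ÷ (1 − 0.28) = €481,944.44.
EPS = 0 when EBIT covers interest plus the pre-tax preferred burden: €1,156,000 + €481,944.44 = €1,637,944.44.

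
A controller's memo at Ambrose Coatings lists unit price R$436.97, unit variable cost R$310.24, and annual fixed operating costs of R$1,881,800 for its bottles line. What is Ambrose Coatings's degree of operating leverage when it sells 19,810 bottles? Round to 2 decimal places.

3.99

Contribution at this volume is 19,810 × R$126.73 = R$2,510,521.30.
Operating income = contribution − fixed costs = R$2,510,521.30 − R$1,881,800 = R$628,721.30.
DOL = contribution ÷ EBIT = R$2,510,521.30 ÷ R$628,721.30 = 3.9931.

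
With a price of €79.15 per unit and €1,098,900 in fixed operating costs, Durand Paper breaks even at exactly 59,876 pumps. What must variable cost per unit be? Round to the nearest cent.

€60.80

At break-even, FC = Q × (P − VC), so P − VC = €1,098,900 ÷ 59,876 = €18.3529.
Hence VC = price − CM = €79.15 − €18.3529 = €60.80.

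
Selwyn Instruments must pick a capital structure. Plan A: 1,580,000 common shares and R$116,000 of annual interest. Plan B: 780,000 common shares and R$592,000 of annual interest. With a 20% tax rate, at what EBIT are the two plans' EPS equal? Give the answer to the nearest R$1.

R$1,056,100

At indifference, (EBIT − 116,000)(1 − t)/1,580,000 = (EBIT − 592,000)(1 − t)/780,000.
The (1 − t) factor cancels: (EBIT − 116,000) × 780,000 = (EBIT − 592,000) × 1,580,000.
EBIT × (1,580,000 − 780,000) = 592,000 × 1,580,000 − 116,000 × 780,000 = 844,880,000,000, so EBIT = 844,880,000,000 ÷ 800,000 = 1,056,100.00.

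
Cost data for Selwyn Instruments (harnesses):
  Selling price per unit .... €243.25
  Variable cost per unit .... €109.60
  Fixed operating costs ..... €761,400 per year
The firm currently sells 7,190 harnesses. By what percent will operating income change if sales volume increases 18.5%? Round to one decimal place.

+89.1%

Total contribution margin = 7,190 × €133.65 = €960,943.50.
Subtracting fixed costs: EBIT = €960,943.50 − €761,400 = €199,543.50.
DOL = contribution ÷ EBIT = €960,943.50 ÷ €199,543.50 = 4.8157.
%ΔEBIT = DOL × %ΔSales = 4.8157 × +18.5% = +89.1%.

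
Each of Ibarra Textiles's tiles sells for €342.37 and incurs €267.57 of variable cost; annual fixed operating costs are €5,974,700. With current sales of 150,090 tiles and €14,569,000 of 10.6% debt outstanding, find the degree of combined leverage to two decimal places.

3.03

Total contribution margin = 150,090 × €74.80 = €11,226,732.00.
Subtracting fixed costs: EBIT = €11,226,732.00 − €5,974,700 = €5,252,032.00. Interest = €1,544,314.00, so EBIT − I = €3,707,718.00.
Degree of total leverage = total CM / (EBIT − interest) = €11,226,732.00 / €3,707,718.00 = 3.0279.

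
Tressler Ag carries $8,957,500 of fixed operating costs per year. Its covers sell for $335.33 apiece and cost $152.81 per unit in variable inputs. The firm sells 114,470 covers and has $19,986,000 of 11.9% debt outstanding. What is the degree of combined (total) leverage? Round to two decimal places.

2.19

Total contribution margin = 114,470 × $182.52 = $20,893,064.40.
Subtracting fixed costs: EBIT = $20,893,064.40 − $8,957,500 = $11,935,564.40. Interest = $2,378,334.00, so EBIT − I = $9,557,230.40.
DCL = contribution ÷ (EBIT − I) = $20,893,064.40 ÷ $9,557,230.40 = 2.1861.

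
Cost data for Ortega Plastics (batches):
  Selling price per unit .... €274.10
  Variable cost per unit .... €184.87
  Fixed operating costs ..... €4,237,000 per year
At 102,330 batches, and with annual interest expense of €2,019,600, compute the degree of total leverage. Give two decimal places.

Total contribution margin = 102,330 × €89.23 = €9,130,905.90.
Operating income = contribution − fixed costs = €9,130,905.90 − €4,237,000 = €4,893,905.90. Interest = €2,019,600.00.
DOL = €9,130,905.90 ÷ €4,893,905.90 = 1.8658; DFL = €4,893,905.90 ÷ €2,874,305.90 = 1.7026.
Combined leverage = 1.8658 × 1.7026 = 3.1767.

3.18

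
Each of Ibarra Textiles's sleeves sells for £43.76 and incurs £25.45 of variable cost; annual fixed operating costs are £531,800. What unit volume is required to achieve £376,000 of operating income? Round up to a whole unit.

49,580 sleeves

Unit CM = price − variable cost = £43.76 − £25.45 = £18.31.
Need Q such that Q × £18.31 − £531,800 = £376,000, i.e. Q = £907,800 / £18.31 = 49,579.46 → 49,580.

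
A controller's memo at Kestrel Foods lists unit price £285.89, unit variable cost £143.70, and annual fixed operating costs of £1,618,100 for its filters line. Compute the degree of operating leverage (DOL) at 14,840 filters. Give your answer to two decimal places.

4.29

At 14,840 units, contribution = 14,840 × £142.19 = £2,110,099.60.
Operating income = contribution − fixed costs = £2,110,099.60 − £1,618,100 = £491,999.60.
DOL = contribution ÷ EBIT = £2,110,099.60 ÷ £491,999.60 = 4.2888.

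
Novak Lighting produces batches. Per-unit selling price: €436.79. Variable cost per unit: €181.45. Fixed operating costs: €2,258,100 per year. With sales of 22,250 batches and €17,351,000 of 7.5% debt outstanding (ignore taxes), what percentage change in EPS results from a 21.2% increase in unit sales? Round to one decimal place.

At 22,250 units, contribution = 22,250 × €255.34 = €5,681,315.00.
Operating income = contribution − fixed costs = €5,681,315.00 − €2,258,100 = €3,423,215.00.
After interest of €1,301,325.00, pre-tax earnings = €2,121,890.00.
Degree of combined leverage = contribution ÷ (EBIT − I) = €5,681,315.00 ÷ €2,121,890.00 = 2.6775.
%ΔEPS = DCL × %ΔSales = 2.6775 × +21.2% = +56.8%.

+56.8%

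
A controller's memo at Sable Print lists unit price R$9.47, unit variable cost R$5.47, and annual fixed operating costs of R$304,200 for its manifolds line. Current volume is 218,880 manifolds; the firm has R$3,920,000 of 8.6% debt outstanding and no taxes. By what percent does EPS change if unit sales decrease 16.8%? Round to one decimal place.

-62.8%

Total contribution margin = 218,880 × R$4.00 = R$875,520.00.
Subtracting fixed costs: EBIT = R$875,520.00 − R$304,200 = R$571,320.00.
After interest of R$337,120.00, pre-tax earnings = R$234,200.00.
DCL = total CM / (EBIT − I) = R$875,520.00 / R$234,200.00 = 3.7383.
%ΔEPS = DCL × %ΔSales = 3.7383 × -16.8% = -62.8%.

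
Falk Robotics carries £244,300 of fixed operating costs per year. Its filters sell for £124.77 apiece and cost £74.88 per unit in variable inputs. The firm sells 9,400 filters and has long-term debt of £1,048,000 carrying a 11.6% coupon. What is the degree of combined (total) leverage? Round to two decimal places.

Total contribution margin = 9,400 × £49.89 = £468,966.00.
EBIT = £468,966.00 − £244,300 = £224,666.00. Interest = £121,568.00, so EBIT − I = £103,098.00.
Degree of total leverage = total CM / (EBIT − interest) = £468,966.00 / £103,098.00 = 4.5487.

4.55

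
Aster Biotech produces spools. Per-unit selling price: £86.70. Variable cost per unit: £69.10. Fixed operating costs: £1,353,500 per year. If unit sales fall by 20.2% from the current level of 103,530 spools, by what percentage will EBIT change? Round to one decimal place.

At 103,530 units, contribution = 103,530 × £17.60 = £1,822,128.00.
EBIT = £1,822,128.00 − £1,353,500 = £468,628.00.
Degree of operating leverage = £1,822,128.00 / £468,628.00 = 3.8882.
So EBIT moves 3.8882 × (-20.2%) = -78.5%.

-78.5%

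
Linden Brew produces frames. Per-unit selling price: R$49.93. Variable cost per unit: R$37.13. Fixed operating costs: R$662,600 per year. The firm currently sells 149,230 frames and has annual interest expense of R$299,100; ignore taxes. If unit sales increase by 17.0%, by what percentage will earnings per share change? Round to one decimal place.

+34.2%

At 149,230 units, contribution = 149,230 × R$12.80 = R$1,910,144.00.
Operating income = contribution − fixed costs = R$1,910,144.00 − R$662,600 = R$1,247,544.00.
Interest = R$299,100.00, so EBIT − I = R$948,444.00.
Degree of combined leverage = contribution ÷ (EBIT − I) = R$1,910,144.00 ÷ R$948,444.00 = 2.0140.
%ΔEPS = DCL × %ΔSales = 2.0140 × +17.0% = +34.2%.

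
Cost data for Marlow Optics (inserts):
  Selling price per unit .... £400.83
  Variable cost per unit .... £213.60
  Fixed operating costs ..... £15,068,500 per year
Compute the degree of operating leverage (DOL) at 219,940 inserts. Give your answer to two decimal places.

1.58

At 219,940 units, contribution = 219,940 × £187.23 = £41,179,366.20.
EBIT = £41,179,366.20 − £15,068,500 = £26,110,866.20.
Degree of operating leverage = £41,179,366.20 / £26,110,866.20 = 1.5771.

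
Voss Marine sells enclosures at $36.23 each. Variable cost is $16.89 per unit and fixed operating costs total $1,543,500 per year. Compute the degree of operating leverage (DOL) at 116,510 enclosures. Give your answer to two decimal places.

3.17

At 116,510 units, contribution = 116,510 × $19.34 = $2,253,303.40.
Subtracting fixed costs: EBIT = $2,253,303.40 − $1,543,500 = $709,803.40.
DOL = contribution ÷ EBIT = $2,253,303.40 ÷ $709,803.40 = 3.1745.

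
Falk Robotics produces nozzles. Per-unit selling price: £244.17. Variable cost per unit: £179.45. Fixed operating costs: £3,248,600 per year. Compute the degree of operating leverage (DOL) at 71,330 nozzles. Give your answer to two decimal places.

3.37

Contribution at this volume is 71,330 × £64.72 = £4,616,477.60.
Operating income = contribution − fixed costs = £4,616,477.60 − £3,248,600 = £1,367,877.60.
Degree of operating leverage = £4,616,477.60 / £1,367,877.60 = 3.3749.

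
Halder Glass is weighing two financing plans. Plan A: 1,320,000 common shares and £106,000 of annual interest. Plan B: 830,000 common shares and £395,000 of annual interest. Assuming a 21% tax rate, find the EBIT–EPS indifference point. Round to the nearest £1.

£884,531

At indifference, (EBIT − 106,000)(1 − t)/1,320,000 = (EBIT − 395,000)(1 − t)/830,000.
Cancelling (1 − t) and cross-multiplying: 830,000·(EBIT − 106,000) = 1,320,000·(EBIT − 395,000).
Solving, EBIT = (395,000·1,320,000 − 106,000·830,000) / (1,320,000 − 830,000) = 433,420,000,000 / 490,000 = 884,530.61.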